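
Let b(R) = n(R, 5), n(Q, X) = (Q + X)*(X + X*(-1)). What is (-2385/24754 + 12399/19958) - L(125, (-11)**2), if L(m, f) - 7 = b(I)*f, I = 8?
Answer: -799739327/123510083 ≈ -6.4751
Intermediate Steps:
n(Q, X) = 0 (n(Q, X) = (Q + X)*(X - X) = (Q + X)*0 = 0)
b(R) = 0
L(m, f) = 7 (L(m, f) = 7 + 0*f = 7 + 0 = 7)
(-2385/24754 + 12399/19958) - L(125, (-11)**2) = (-2385/24754 + 12399/19958) - 1*7 = (-2385*1/24754 + 12399*(1/19958)) - 7 = (-2385/24754 + 12399/19958) - 7 = 64831254/123510083 - 7 = -799739327/123510083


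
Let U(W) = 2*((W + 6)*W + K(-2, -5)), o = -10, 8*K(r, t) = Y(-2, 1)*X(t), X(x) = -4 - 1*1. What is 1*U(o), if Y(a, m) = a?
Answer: 165/2 ≈ 82.500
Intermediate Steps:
X(x) = -5 (X(x) = -4 - 1 = -5)
K(r, t) = 5/4 (K(r, t) = (-2*(-5))/8 = (1/8)*10 = 5/4)
U(W) = 5/2 + 2*W*(6 + W) (U(W) = 2*((W + 6)*W + 5/4) = 2*((6 + W)*W + 5/4) = 2*(W*(6 + W) + 5/4) = 2*(5/4 + W*(6 + W)) = 5/2 + 2*W*(6 + W))
1*U(o) = 1*(5/2 + 2*(-10)**2 + 12*(-10)) = 1*(5/2 + 2*100 - 120) = 1*(5/2 + 200 - 120) = 1*(165/2) = 165/2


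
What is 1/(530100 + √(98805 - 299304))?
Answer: 176700/93668736833 - I*√200499/281006210499 ≈ 1.8864e-6 - 1.5935e-9*I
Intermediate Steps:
1/(530100 + √(98805 - 299304)) = 1/(530100 + √(-200499)) = 1/(530100 + I*√200499)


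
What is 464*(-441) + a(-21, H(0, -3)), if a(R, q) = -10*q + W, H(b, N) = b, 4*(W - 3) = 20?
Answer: -204616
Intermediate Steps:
W = 8 (W = 3 + (¼)*20 = 3 + 5 = 8)
a(R, q) = 8 - 10*q (a(R, q) = -10*q + 8 = 8 - 10*q)
464*(-441) + a(-21, H(0, -3)) = 464*(-441) + (8 - 10*0) = -204624 + (8 + 0) = -204624 + 8 = -204616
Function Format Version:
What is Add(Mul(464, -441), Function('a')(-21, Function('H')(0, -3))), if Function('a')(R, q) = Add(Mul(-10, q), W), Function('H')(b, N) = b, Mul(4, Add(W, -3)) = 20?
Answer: -204616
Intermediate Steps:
W = 8 (W = Add(3, Mul(Rational(1, 4), 20)) = Add(3, 5) = 8)
Function('a')(R, q) = Add(8, Mul(-10, q)) (Function('a')(R, q) = Add(Mul(-10, q), 8) = Add(8, Mul(-10, q)))
Add(Mul(464, -441), Function('a')(-21, Function('H')(0, -3))) = Add(Mul(464, -441), Add(8, Mul(-10, 0))) = Add(-204624, Add(8, 0)) = Add(-204624, 8) = -204616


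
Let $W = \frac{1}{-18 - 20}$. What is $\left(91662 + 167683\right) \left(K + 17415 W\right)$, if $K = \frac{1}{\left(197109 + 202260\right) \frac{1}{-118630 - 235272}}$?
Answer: $- \frac{1807235105945795}{15176022} \approx -1.1908 \cdot 10^{8}$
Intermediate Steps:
$K = - \frac{353902}{399369}$ ($K = \frac{1}{399369 \frac{1}{-353902}} = \frac{1}{399369 \left(- \frac{1}{353902}\right)} = \frac{1}{- \frac{399369}{353902}} = - \frac{353902}{399369} \approx -0.88615$)
$W = - \frac{1}{38}$ ($W = \frac{1}{-38} = - \frac{1}{38} \approx -0.026316$)
$\left(91662 + 167683\right) \left(K + 17415 W\right) = \left(91662 + 167683\right) \left(- \frac{353902}{399369} + 17415 \left(- \frac{1}{38}\right)\right) = 259345 \left(- \frac{353902}{399369} - \frac{17415}{38}\right) = 259345 \left(- \frac{6968459411}{15176022}\right) = - \frac{1807235105945795}{15176022}$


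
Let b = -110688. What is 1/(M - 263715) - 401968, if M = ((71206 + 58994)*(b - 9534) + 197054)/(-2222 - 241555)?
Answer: -19549691254047089/48634944209 ≈ -4.0197e+5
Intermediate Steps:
M = 15652707346/243777 (M = ((71206 + 58994)*(-110688 - 9534) + 197054)/(-2222 - 241555) = (130200*(-120222) + 197054)/(-243777) = (-15652904400 + 197054)*(-1/243777) = -15652707346*(-1/243777) = 15652707346/243777 ≈ 64209.)
1/(M - 263715) - 401968 = 1/(15652707346/243777 - 263715) - 401968 = 1/(-48634944209/243777) - 401968 = -243777/48634944209 - 401968 = -19549691254047089/48634944209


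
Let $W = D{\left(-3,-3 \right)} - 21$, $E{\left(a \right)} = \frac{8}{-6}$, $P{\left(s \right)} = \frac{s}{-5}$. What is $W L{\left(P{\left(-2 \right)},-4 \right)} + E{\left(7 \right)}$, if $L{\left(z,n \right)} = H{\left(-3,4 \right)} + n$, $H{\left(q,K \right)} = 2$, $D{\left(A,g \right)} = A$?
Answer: $\frac{140}{3} \approx 46.667$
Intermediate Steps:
$P{\left(s \right)} = - \frac{s}{5}$ ($P{\left(s \right)} = s \left(- \frac{1}{5}\right) = - \frac{s}{5}$)
$L{\left(z,n \right)} = 2 + n$
$E{\left(a \right)} = - \frac{4}{3}$ ($E{\left(a \right)} = 8 \left(- \frac{1}{6}\right) = - \frac{4}{3}$)
$W = -24$ ($W = -3 - 21 = -24$)
$W L{\left(P{\left(-2 \right)},-4 \right)} + E{\left(7 \right)} = - 24 \left(2 - 4\right) - \frac{4}{3} = \left(-24\right) \left(-2\right) - \frac{4}{3} = 48 - \frac{4}{3} = \frac{140}{3}$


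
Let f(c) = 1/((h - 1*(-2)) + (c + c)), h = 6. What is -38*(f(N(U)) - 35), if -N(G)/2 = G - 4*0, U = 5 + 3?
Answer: 15979/12 ≈ 1331.6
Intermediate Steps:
U = 8
N(G) = -2*G (N(G) = -2*(G - 4*0) = -2*(G + 0) = -2*G)
f(c) = 1/(8 + 2*c) (f(c) = 1/((6 - 1*(-2)) + (c + c)) = 1/((6 + 2) + 2*c) = 1/(8 + 2*c))
-38*(f(N(U)) - 35) = -38*(1/(2*(4 - 2*8)) - 35) = -38*(1/(2*(4 - 16)) - 35) = -38*((½)/(-12) - 35) = -38*((½)*(-1/12) - 35) = -38*(-1/24 - 35) = -38*(-841/24) = 15979/12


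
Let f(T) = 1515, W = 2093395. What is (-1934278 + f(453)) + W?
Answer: 160632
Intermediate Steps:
(-1934278 + f(453)) + W = (-1934278 + 1515) + 2093395 = -1932763 + 2093395 = 160632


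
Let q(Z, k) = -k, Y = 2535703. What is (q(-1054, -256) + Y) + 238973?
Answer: 2774932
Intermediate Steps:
(q(-1054, -256) + Y) + 238973 = (-1*(-256) + 2535703) + 238973 = (256 + 2535703) + 238973 = 2535959 + 238973 = 2774932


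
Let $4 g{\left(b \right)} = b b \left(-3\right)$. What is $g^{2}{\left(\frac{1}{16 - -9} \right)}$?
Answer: $\frac{9}{6250000} \approx 1.44 \cdot 10^{-6}$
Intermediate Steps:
$g{\left(b \right)} = - \frac{3 b^{2}}{4}$ ($g{\left(b \right)} = \frac{b b \left(-3\right)}{4} = \frac{b^{2} \left(-3\right)}{4} = \frac{\left(-3\right) b^{2}}{4} = - \frac{3 b^{2}}{4}$)
$g^{2}{\left(\frac{1}{16 - -9} \right)} = \left(- \frac{3 \left(\frac{1}{16 - -9}\right)^{2}}{4}\right)^{2} = \left(- \frac{3 \left(\frac{1}{16 + 9}\right)^{2}}{4}\right)^{2} = \left(- \frac{3 \left(\frac{1}{25}\right)^{2}}{4}\right)^{2} = \left(- \frac{3}{4 \cdot 625}\right)^{2} = \left(\left(- \frac{3}{4}\right) \frac{1}{625}\right)^{2} = \left(- \frac{3}{2500}\right)^{2} = \frac{9}{6250000}$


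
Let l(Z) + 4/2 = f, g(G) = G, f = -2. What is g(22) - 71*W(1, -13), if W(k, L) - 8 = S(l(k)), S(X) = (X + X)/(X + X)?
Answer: -617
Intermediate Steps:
l(Z) = -4 (l(Z) = -2 - 2 = -4)
S(X) = 1 (S(X) = (2*X)/((2*X)) = (2*X)*(1/(2*X)) = 1)
W(k, L) = 9 (W(k, L) = 8 + 1 = 9)
g(22) - 71*W(1, -13) = 22 - 71*9 = 22 - 639 = -617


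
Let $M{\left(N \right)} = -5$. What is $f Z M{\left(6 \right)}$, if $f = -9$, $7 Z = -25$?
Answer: $- \frac{1125}{7} \approx -160.71$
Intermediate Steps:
$Z = - \frac{25}{7}$ ($Z = \frac{1}{7} \left(-25\right) = - \frac{25}{7} \approx -3.5714$)
$f Z M{\left(6 \right)} = \left(-9\right) \left(- \frac{25}{7}\right) \left(-5\right) = \frac{225}{7} \left(-5\right) = - \frac{1125}{7}$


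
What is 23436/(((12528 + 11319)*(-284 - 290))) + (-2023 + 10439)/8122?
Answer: 1369159034/1323516449 ≈ 1.0345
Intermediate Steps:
23436/(((12528 + 11319)*(-284 - 290))) + (-2023 + 10439)/8122 = 23436/((23847*(-574))) + 8416*(1/8122) = 23436/(-13688178) + 4208/4061 = 23436*(-1/13688178) + 4208/4061 = -558/325909 + 4208/4061 = 1369159034/1323516449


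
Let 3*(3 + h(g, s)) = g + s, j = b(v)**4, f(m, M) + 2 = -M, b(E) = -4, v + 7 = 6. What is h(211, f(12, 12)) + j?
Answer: 956/3 ≈ 318.67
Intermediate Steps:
v = -1 (v = -7 + 6 = -1)
f(m, M) = -2 - M
j = 256 (j = (-4)**4 = 256)
h(g, s) = -3 + g/3 + s/3 (h(g, s) = -3 + (g + s)/3 = -3 + (g/3 + s/3) = -3 + g/3 + s/3)
h(211, f(12, 12)) + j = (-3 + (1/3)*211 + (-2 - 1*12)/3) + 256 = (-3 + 211/3 + (-2 - 12)/3) + 256 = (-3 + 211/3 + (1/3)*(-14)) + 256 = (-3 + 211/3 - 14/3) + 256 = 188/3 + 256 = 956/3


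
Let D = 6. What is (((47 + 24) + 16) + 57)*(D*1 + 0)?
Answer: 864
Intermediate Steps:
(((47 + 24) + 16) + 57)*(D*1 + 0) = (((47 + 24) + 16) + 57)*(6*1 + 0) = ((71 + 16) + 57)*(6 + 0) = (87 + 57)*6 = 144*6 = 864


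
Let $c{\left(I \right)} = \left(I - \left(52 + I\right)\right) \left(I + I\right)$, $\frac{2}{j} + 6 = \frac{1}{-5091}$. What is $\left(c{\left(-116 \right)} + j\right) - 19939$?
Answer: $- \frac{240567807}{30547} \approx -7875.3$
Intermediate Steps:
$j = - \frac{10182}{30547}$ ($j = \frac{2}{-6 + \frac{1}{-5091}} = \frac{2}{-6 - \frac{1}{5091}} = \frac{2}{- \frac{30547}{5091}} = 2 \left(- \frac{5091}{30547}\right) = - \frac{10182}{30547} \approx -0.33332$)
$c{\left(I \right)} = - 104 I$ ($c{\left(I \right)} = - 52 \cdot 2 I = - 104 I$)
$\left(c{\left(-116 \right)} + j\right) - 19939 = \left(\left(-104\right) \left(-116\right) - \frac{10182}{30547}\right) - 19939 = \left(12064 - \frac{10182}{30547}\right) - 19939 = \frac{368508826}{30547} - 19939 = - \frac{240567807}{30547}$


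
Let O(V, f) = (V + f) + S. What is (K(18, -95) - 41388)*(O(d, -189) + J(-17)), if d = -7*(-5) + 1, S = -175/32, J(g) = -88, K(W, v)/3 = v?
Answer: 328674951/32 ≈ 1.0271e+7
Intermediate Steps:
K(W, v) = 3*v
S = -175/32 (S = -175*1/32 = -175/32 ≈ -5.4688)
d = 36 (d = 35 + 1 = 36)
O(V, f) = -175/32 + V + f (O(V, f) = (V + f) - 175/32 = -175/32 + V + f)
(K(18, -95) - 41388)*(O(d, -189) + J(-17)) = (3*(-95) - 41388)*((-175/32 + 36 - 189) - 88) = (-285 - 41388)*(-5071/32 - 88) = -41673*(-7887/32) = 328674951/32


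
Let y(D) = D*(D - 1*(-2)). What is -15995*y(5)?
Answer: -559825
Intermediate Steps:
y(D) = D*(2 + D) (y(D) = D*(D + 2) = D*(2 + D))
-15995*y(5) = -79975*(2 + 5) = -79975*7 = -15995*35 = -559825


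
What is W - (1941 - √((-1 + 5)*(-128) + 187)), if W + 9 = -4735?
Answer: -6685 + 5*I*√13 ≈ -6685.0 + 18.028*I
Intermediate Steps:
W = -4744 (W = -9 - 4735 = -4744)
W - (1941 - √((-1 + 5)*(-128) + 187)) = -4744 - (1941 - √((-1 + 5)*(-128) + 187)) = -4744 - (1941 - √(4*(-128) + 187)) = -4744 - (1941 - √(-512 + 187)) = -4744 - (1941 - √(-325)) = -4744 - (1941 - 5*I*√13) = -4744 + (-1941 + 5*I*√13) = -6685 + 5*I*√13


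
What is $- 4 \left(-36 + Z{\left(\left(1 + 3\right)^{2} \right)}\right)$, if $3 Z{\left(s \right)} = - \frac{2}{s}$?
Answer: $\frac{865}{6} \approx 144.17$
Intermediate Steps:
$Z{\left(s \right)} = - \frac{2}{3 s}$ ($Z{\left(s \right)} = \frac{\left(-2\right) \frac{1}{s}}{3} = - \frac{2}{3 s}$)
$- 4 \left(-36 + Z{\left(\left(1 + 3\right)^{2} \right)}\right) = - 4 \left(-36 - \frac{2}{3 \left(1 + 3\right)^{2}}\right) = - 4 \left(-36 - \frac{2}{3 \cdot 4^{2}}\right) = - 4 \left(-36 - \frac{2}{3 \cdot 16}\right) = - 4 \left(-36 - \frac{1}{24}\right) = \left(-4\right) \left(- \frac{865}{24}\right) = \frac{865}{6}$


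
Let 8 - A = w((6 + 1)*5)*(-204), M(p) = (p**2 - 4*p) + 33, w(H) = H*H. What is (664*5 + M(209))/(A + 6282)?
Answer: 23099/128095 ≈ 0.18033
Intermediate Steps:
w(H) = H**2
M(p) = 33 + p**2 - 4*p
A = 249908 (A = 8 - ((6 + 1)*5)**2*(-204) = 8 - (7*5)**2*(-204) = 8 - 35**2*(-204) = 8 - 1225*(-204) = 8 - 1*(-249900) = 8 + 249900 = 249908)
(664*5 + M(209))/(A + 6282) = (664*5 + (33 + 209**2 - 4*209))/(249908 + 6282) = (3320 + (33 + 43681 - 836))/256190 = (3320 + 42878)*(1/256190) = 46198*(1/256190) = 23099/128095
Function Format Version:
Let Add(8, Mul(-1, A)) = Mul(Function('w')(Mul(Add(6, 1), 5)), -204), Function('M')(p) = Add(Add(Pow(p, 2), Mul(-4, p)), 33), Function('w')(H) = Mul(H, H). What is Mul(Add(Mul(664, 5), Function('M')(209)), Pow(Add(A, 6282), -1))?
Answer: Rational(23099, 128095) ≈ 0.18033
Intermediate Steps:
Function('w')(H) = Pow(H, 2)
Function('M')(p) = Add(33, Pow(p, 2), Mul(-4, p))
A = 249908 (A = Add(8, Mul(-1, Mul(Pow(Mul(Add(6, 1), 5), 2), -204))) = Add(8, Mul(-1, Mul(Pow(Mul(7, 5), 2), -204))) = Add(8, Mul(-1, Mul(Pow(35, 2), -204))) = Add(8, Mul(-1, Mul(1225, -204))) = Add(8, Mul(-1, -249900)) = Add(8, 249900) = 249908)
Mul(Add(Mul(664, 5), Function('M')(209)), Pow(Add(A, 6282), -1)) = Mul(Add(Mul(664, 5), Add(33, Pow(209, 2), Mul(-4, 209))), Pow(Add(249908, 6282), -1)) = Mul(Add(3320, Add(33, 43681, -836)), Pow(256190, -1)) = Mul(Add(3320, 42878), Rational(1, 256190)) = Mul(46198, Rational(1, 256190)) = Rational(23099, 128095)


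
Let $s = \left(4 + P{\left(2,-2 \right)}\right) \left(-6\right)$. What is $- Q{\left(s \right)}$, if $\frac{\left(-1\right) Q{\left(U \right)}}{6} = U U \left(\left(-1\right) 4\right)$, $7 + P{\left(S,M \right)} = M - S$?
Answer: $-42336$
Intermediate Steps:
$P{\left(S,M \right)} = -7 + M - S$ ($P{\left(S,M \right)} = -7 + \left(M - S\right) = -7 + M - S$)
$s = 42$ ($s = \left(4 - 11\right) \left(-6\right) = \left(-7\right) \left(-6\right) = 42$)
$Q{\left(U \right)} = 24 U^{2}$ ($Q{\left(U \right)} = - 6 U U \left(\left(-1\right) 4\right) = - 6 U^{2} \left(-4\right) = - 6 \left(- 4 U^{2}\right) = 24 U^{2}$)
$- Q{\left(s \right)} = - 24 \cdot 42^{2} = - 24 \cdot 1764 = \left(-1\right) 42336 = -42336$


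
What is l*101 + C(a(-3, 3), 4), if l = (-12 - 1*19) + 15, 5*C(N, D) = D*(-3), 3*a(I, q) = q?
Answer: -8092/5 ≈ -1618.4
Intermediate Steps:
a(I, q) = q/3
C(N, D) = -3*D/5 (C(N, D) = (D*(-3))/5 = (-3*D)/5 = -3*D/5)
l = -16 (l = (-12 - 19) + 15 = -31 + 15 = -16)
l*101 + C(a(-3, 3), 4) = -16*101 - 3/5*4 = -1616 - 12/5 = -8092/5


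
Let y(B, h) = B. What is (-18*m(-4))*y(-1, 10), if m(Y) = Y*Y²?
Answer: -1152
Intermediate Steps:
m(Y) = Y³
(-18*m(-4))*y(-1, 10) = -18*(-4)³*(-1) = -18*(-64)*(-1) = 1152*(-1) = -1152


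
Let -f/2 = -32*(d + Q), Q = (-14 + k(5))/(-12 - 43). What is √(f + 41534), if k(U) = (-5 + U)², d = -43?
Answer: √117364830/55 ≈ 196.97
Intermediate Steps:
Q = 14/55 (Q = (-14 + (-5 + 5)²)/(-12 - 43) = (-14 + 0²)/(-55) = (-14 + 0)*(-1/55) = -14*(-1/55) = 14/55 ≈ 0.25455)
f = -150464/55 (f = -(-64)*(-43 + 14/55) = -(-64)*(-2351)/55 = -2*75232/55 = -150464/55 ≈ -2735.7)
√(f + 41534) = √(-150464/55 + 41534) = √(2133906/55) = √117364830/55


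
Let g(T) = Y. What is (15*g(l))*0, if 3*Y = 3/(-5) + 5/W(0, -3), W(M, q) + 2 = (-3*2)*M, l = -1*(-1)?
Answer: 0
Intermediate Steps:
l = 1
W(M, q) = -2 - 6*M (W(M, q) = -2 + (-3*2)*M = -2 - 6*M)
Y = -31/30 (Y = (3/(-5) + 5/(-2 - 6*0))/3 = (3*(-⅕) + 5/(-2 + 0))/3 = (-⅗ + 5/(-2))/3 = (-⅗ + 5*(-½))/3 = (-⅗ - 5/2)/3 = (⅓)*(-31/10) = -31/30 ≈ -1.0333)
g(T) = -31/30
(15*g(l))*0 = (15*(-31/30))*0 = -31/2*0 = 0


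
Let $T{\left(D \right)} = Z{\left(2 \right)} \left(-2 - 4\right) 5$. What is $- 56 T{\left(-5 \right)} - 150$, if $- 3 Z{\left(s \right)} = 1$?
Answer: $-710$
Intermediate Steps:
$Z{\left(s \right)} = - \frac{1}{3}$ ($Z{\left(s \right)} = \left(- \frac{1}{3}\right) 1 = - \frac{1}{3}$)
$T{\left(D \right)} = 10$ ($T{\left(D \right)} = - \frac{\left(-2 - 4\right) 5}{3} = - \frac{\left(-6\right) 5}{3} = \left(- \frac{1}{3}\right) \left(-30\right) = 10$)
$- 56 T{\left(-5 \right)} - 150 = \left(-56\right) 10 - 150 = -560 - 150 = -710$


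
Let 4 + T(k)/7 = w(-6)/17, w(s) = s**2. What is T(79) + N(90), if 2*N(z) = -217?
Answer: -4137/34 ≈ -121.68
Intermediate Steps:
N(z) = -217/2 (N(z) = (1/2)*(-217) = -217/2)
T(k) = -224/17 (T(k) = -28 + 7*((-6)**2/17) = -28 + 7*(36*(1/17)) = -28 + 7*(36/17) = -28 + 252/17 = -224/17)
T(79) + N(90) = -224/17 - 217/2 = -4137/34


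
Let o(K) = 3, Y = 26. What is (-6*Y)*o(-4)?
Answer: -468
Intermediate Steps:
(-6*Y)*o(-4) = -6*26*3 = -156*3 = -468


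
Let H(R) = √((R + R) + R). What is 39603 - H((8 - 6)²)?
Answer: 39603 - 2*√3 ≈ 39600.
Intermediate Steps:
H(R) = √3*√R (H(R) = √(2*R + R) = √(3*R) = √3*√R)
39603 - H((8 - 6)²) = 39603 - √3*√((8 - 6)²) = 39603 - √3*√(2²) = 39603 - √3*√4 = 39603 - √3*2 = 39603 - 2*√3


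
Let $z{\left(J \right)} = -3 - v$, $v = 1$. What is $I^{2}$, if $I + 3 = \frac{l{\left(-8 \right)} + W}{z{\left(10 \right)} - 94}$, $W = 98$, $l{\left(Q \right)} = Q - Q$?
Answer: $16$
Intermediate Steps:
$l{\left(Q \right)} = 0$
$z{\left(J \right)} = -4$ ($z{\left(J \right)} = -3 - 1 = -4$)
$I = -4$ ($I = -3 + \frac{0 + 98}{-4 - 94} = -3 + \frac{98}{-98} = -3 + 98 \left(- \frac{1}{98}\right) = -3 - 1 = -4$)
$I^{2} = \left(-4\right)^{2} = 16$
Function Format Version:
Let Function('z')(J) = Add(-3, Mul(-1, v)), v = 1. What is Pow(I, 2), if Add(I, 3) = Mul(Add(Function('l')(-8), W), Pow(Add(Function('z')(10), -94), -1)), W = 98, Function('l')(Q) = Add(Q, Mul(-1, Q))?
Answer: 16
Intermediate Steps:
Function('l')(Q) = 0
Function('z')(J) = -4 (Function('z')(J) = Add(-3, Mul(-1, 1)) = Add(-3, -1) = -4)
I = -4 (I = Add(-3, Mul(Add(0, 98), Pow(Add(-4, -94), -1))) = Add(-3, Mul(98, Pow(-98, -1))) = Add(-3, Mul(98, Rational(-1, 98))) = Add(-3, -1) = -4)
Pow(I, 2) = Pow(-4, 2) = 16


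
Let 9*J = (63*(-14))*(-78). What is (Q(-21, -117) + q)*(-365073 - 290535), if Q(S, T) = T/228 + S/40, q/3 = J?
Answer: -1428203592981/95 ≈ -1.5034e+10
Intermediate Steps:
J = 7644 (J = ((63*(-14))*(-78))/9 = (-882*(-78))/9 = (⅑)*68796 = 7644)
q = 22932 (q = 3*7644 = 22932)
Q(S, T) = S/40 + T/228 (Q(S, T) = T*(1/228) + S*(1/40) = T/228 + S/40 = S/40 + T/228)
(Q(-21, -117) + q)*(-365073 - 290535) = (((1/40)*(-21) + (1/228)*(-117)) + 22932)*(-365073 - 290535) = ((-21/40 - 39/76) + 22932)*(-655608) = (-789/760 + 22932)*(-655608) = (17427531/760)*(-655608) = -1428203592981/95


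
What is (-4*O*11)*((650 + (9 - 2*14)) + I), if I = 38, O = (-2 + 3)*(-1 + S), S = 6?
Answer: -147180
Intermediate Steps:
O = 5 (O = (-2 + 3)*(-1 + 6) = 1*5 = 5)
(-4*O*11)*((650 + (9 - 2*14)) + I) = (-4*5*11)*((650 + (9 - 2*14)) + 38) = (-20*11)*((650 + (9 - 28)) + 38) = -220*((650 - 19) + 38) = -220*(631 + 38) = -220*669 = -147180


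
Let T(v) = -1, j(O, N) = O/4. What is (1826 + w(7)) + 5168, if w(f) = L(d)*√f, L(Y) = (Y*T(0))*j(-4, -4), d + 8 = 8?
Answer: 6994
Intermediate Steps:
j(O, N) = O/4 (j(O, N) = O*(¼) = O/4)
d = 0 (d = -8 + 8 = 0)
L(Y) = Y (L(Y) = (Y*(-1))*((¼)*(-4)) = -Y*(-1) = Y)
w(f) = 0 (w(f) = 0*√f = 0)
(1826 + w(7)) + 5168 = (1826 + 0) + 5168 = 1826 + 5168 = 6994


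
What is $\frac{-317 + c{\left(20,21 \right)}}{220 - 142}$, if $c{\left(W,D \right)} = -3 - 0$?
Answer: $- \frac{160}{39} \approx -4.1026$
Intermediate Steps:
$c{\left(W,D \right)} = -3$ ($c{\left(W,D \right)} = -3 + 0 = -3$)
$\frac{-317 + c{\left(20,21 \right)}}{220 - 142} = \frac{-317 - 3}{220 - 142} = - \frac{320}{78} = \left(-320\right) \frac{1}{78} = - \frac{160}{39}$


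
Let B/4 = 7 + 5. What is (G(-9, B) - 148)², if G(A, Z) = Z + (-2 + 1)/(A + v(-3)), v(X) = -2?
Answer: 1207801/121 ≈ 9981.8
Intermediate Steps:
B = 48 (B = 4*(7 + 5) = 4*12 = 48)
G(A, Z) = Z - 1/(-2 + A) (G(A, Z) = Z + (-2 + 1)/(A - 2) = Z - 1/(-2 + A))
(G(-9, B) - 148)² = ((-1 - 2*48 - 9*48)/(-2 - 9) - 148)² = ((-1 - 96 - 432)/(-11) - 148)² = (-1/11*(-529) - 148)² = (529/11 - 148)² = (-1099/11)² = 1207801/121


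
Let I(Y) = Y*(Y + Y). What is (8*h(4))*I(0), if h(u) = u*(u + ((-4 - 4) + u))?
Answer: 0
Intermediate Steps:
h(u) = u*(-8 + 2*u) (h(u) = u*(u + (-8 + u)) = u*(-8 + 2*u))
I(Y) = 2*Y² (I(Y) = Y*(2*Y) = 2*Y²)
(8*h(4))*I(0) = (8*(2*4*(-4 + 4)))*(2*0²) = (8*(2*4*0))*(2*0) = (8*0)*0 = 0*0 = 0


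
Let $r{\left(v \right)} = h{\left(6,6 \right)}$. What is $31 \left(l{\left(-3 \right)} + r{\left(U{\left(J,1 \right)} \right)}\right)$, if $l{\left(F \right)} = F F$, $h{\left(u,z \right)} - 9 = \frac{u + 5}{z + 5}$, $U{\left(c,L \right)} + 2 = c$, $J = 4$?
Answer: $589$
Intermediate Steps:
$U{\left(c,L \right)} = -2 + c$
$h{\left(u,z \right)} = 9 + \frac{5 + u}{5 + z}$ ($h{\left(u,z \right)} = 9 + \frac{u + 5}{z + 5} = 9 + \frac{5 + u}{5 + z}$)
$r{\left(v \right)} = 10$ ($r{\left(v \right)} = \frac{50 + 6 + 9 \cdot 6}{5 + 6} = \frac{50 + 6 + 54}{11} = \frac{1}{11} \cdot 110 = 10$)
$l{\left(F \right)} = F^{2}$
$31 \left(l{\left(-3 \right)} + r{\left(U{\left(J,1 \right)} \right)}\right) = 31 \left(\left(-3\right)^{2} + 10\right) = 31 \left(9 + 10\right) = 31 \cdot 19 = 589$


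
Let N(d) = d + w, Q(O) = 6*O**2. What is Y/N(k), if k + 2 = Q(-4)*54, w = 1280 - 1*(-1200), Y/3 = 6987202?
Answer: 3493601/1277 ≈ 2735.8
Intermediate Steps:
Y = 20961606 (Y = 3*6987202 = 20961606)
w = 2480 (w = 1280 + 1200 = 2480)
k = 5182 (k = -2 + (6*(-4)**2)*54 = -2 + (6*16)*54 = -2 + 96*54 = -2 + 5184 = 5182)
N(d) = 2480 + d (N(d) = d + 2480 = 2480 + d)
Y/N(k) = 20961606/(2480 + 5182) = 20961606/7662 = 20961606*(1/7662) = 3493601/1277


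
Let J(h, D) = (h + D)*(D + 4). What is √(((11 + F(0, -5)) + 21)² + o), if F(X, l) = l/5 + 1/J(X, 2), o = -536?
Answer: √61945/12 ≈ 20.741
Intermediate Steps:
J(h, D) = (4 + D)*(D + h) (J(h, D) = (D + h)*(4 + D) = (4 + D)*(D + h))
F(X, l) = 1/(12 + 6*X) + l/5 (F(X, l) = l/5 + 1/(2² + 4*2 + 4*X + 2*X) = l*(⅕) + 1/(4 + 8 + 4*X + 2*X) = l/5 + 1/(12 + 6*X) = 1/(12 + 6*X) + l/5)
√(((11 + F(0, -5)) + 21)² + o) = √(((11 + (5 + 6*(-5)*(2 + 0))/(30*(2 + 0))) + 21)² - 536) = √(((11 + (1/30)*(5 + 6*(-5)*2)/2) + 21)² - 536) = √(((11 + (1/30)*(½)*(5 - 60)) + 21)² - 536) = √(((11 + (1/30)*(½)*(-55)) + 21)² - 536) = √(((11 - 11/12) + 21)² - 536) = √((121/12 + 21)² - 536) = √((373/12)² - 536) = √(139129/144 - 536) = √(61945/144) = √61945/12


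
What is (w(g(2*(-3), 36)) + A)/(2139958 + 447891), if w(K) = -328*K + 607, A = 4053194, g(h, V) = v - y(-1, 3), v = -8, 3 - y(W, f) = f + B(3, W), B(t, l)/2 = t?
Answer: 368587/235259 ≈ 1.5667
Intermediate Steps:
B(t, l) = 2*t
y(W, f) = -3 - f (y(W, f) = 3 - (f + 2*3) = 3 - (f + 6) = 3 - (6 + f) = 3 + (-6 - f) = -3 - f)
g(h, V) = -2 (g(h, V) = -8 - (-3 - 1*3) = -8 - (-3 - 3) = -8 - 1*(-6) = -8 + 6 = -2)
w(K) = 607 - 328*K
(w(g(2*(-3), 36)) + A)/(2139958 + 447891) = ((607 - 328*(-2)) + 4053194)/(2139958 + 447891) = ((607 + 656) + 4053194)/2587849 = (1263 + 4053194)*(1/2587849) = 4054457*(1/2587849) = 368587/235259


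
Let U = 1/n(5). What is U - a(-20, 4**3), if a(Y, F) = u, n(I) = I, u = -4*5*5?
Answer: 501/5 ≈ 100.20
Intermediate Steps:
u = -100 (u = -20*5 = -100)
a(Y, F) = -100
U = 1/5 ≈ 0.20000
U - a(-20, 4**3) = 1/5 - 1*(-100) = 1/5 + 100 = 501/5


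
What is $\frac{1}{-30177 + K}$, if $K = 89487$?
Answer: $\frac{1}{59310} \approx 1.6861 \cdot 10^{-5}$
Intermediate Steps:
$\frac{1}{-30177 + K} = \frac{1}{-30177 + 89487} = \frac{1}{59310}$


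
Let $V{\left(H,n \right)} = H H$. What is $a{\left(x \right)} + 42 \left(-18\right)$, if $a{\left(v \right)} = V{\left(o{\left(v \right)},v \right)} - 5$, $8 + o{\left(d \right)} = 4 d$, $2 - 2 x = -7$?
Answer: $-661$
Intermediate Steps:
$x = \frac{9}{2}$ ($x = 1 - - \frac{7}{2} = 1 + \frac{7}{2} = \frac{9}{2} \approx 4.5$)
$o{\left(d \right)} = -8 + 4 d$
$V{\left(H,n \right)} = H^{2}$
$a{\left(v \right)} = -5 + \left(-8 + 4 v\right)^{2}$ ($a{\left(v \right)} = \left(-8 + 4 v\right)^{2} - 5 = -5 + \left(-8 + 4 v\right)^{2}$)
$a{\left(x \right)} + 42 \left(-18\right) = \left(-5 + 16 \left(-2 + \frac{9}{2}\right)^{2}\right) + 42 \left(-18\right) = \left(-5 + 16 \left(\frac{5}{2}\right)^{2}\right) - 756 = \left(-5 + 16 \cdot \frac{25}{4}\right) - 756 = \left(-5 + 100\right) - 756 = 95 - 756 = -661$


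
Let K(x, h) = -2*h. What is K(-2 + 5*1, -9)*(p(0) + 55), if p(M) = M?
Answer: 990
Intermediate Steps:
K(-2 + 5*1, -9)*(p(0) + 55) = (-2*(-9))*(0 + 55) = 18*55 = 990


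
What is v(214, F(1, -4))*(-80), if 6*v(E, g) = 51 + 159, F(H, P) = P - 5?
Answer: -2800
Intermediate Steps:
F(H, P) = -5 + P
v(E, g) = 35 (v(E, g) = (51 + 159)/6 = (⅙)*210 = 35)
v(214, F(1, -4))*(-80) = 35*(-80) = -2800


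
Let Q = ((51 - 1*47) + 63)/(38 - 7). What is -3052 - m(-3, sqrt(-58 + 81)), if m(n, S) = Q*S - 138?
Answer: -2914 - 67*sqrt(23)/31 ≈ -2924.4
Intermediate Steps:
Q = 67/31 (Q = ((51 - 47) + 63)/31 = (4 + 63)*(1/31) = 67*(1/31) = 67/31 ≈ 2.1613)
m(n, S) = -138 + 67*S/31 (m(n, S) = 67*S/31 - 138 = -138 + 67*S/31)
-3052 - m(-3, sqrt(-58 + 81)) = -3052 - (-138 + 67*sqrt(-58 + 81)/31) = -3052 - (-138 + 67*sqrt(23)/31) = -3052 + (138 - 67*sqrt(23)/31) = -2914 - 67*sqrt(23)/31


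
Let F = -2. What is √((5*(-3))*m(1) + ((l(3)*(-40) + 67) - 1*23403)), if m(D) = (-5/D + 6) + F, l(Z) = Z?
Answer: I*√23441 ≈ 153.1*I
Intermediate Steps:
m(D) = 4 - 5/D (m(D) = (-5/D + 6) - 2 = (6 - 5/D) - 2 = 4 - 5/D)
√((5*(-3))*m(1) + ((l(3)*(-40) + 67) - 1*23403)) = √((5*(-3))*(4 - 5/1) + ((3*(-40) + 67) - 1*23403)) = √(-15*(4 - 5*1) + ((-120 + 67) - 23403)) = √(-15*(4 - 5) + (-53 - 23403)) = √(-15*(-1) - 23456) = √(15 - 23456) = √(-23441) = I*√23441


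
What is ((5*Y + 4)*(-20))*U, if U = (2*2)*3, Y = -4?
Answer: 3840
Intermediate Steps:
U = 12 (U = 4*3 = 12)
((5*Y + 4)*(-20))*U = ((5*(-4) + 4)*(-20))*12 = ((-20 + 4)*(-20))*12 = -16*(-20)*12 = 320*12 = 3840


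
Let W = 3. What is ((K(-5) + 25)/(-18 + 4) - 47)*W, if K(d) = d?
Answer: -1017/7 ≈ -145.29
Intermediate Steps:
((K(-5) + 25)/(-18 + 4) - 47)*W = ((-5 + 25)/(-18 + 4) - 47)*3 = (20/(-14) - 47)*3 = (20*(-1/14) - 47)*3 = (-10/7 - 47)*3 = -339/7*3 = -1017/7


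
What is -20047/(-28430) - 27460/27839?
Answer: -222599367/791462770 ≈ -0.28125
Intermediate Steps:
-20047/(-28430) - 27460/27839 = -20047*(-1/28430) - 27460*1/27839 = 20047/28430 - 27460/27839 = -222599367/791462770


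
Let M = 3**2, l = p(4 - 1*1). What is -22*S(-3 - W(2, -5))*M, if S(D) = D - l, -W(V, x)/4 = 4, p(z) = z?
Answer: -1980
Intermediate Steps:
l = 3 (l = 4 - 1*1 = 4 - 1 = 3)
W(V, x) = -16 (W(V, x) = -4*4 = -16)
S(D) = -3 + D (S(D) = D - 1*3 = D - 3 = -3 + D)
M = 9
-22*S(-3 - W(2, -5))*M = -22*(-3 + (-3 - 1*(-16)))*9 = -22*(-3 + (-3 + 16))*9 = -22*(-3 + 13)*9 = -22*10*9 = -220*9 = -1*1980 = -1980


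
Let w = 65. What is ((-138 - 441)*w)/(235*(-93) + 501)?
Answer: 12545/7118 ≈ 1.7624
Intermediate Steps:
((-138 - 441)*w)/(235*(-93) + 501) = ((-138 - 441)*65)/(235*(-93) + 501) = (-579*65)/(-21855 + 501) = -37635/(-21354) = -37635*(-1/21354) = 12545/7118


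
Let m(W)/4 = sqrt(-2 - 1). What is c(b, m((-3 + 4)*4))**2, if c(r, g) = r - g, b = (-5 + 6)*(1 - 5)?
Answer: -32 + 32*I*sqrt(3) ≈ -32.0 + 55.426*I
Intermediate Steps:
m(W) = 4*I*sqrt(3) (m(W) = 4*sqrt(-2 - 1) = 4*sqrt(-3) = 4*(I*sqrt(3)) = 4*I*sqrt(3))
b = -4 (b = 1*(-4) = -4)
c(b, m((-3 + 4)*4))**2 = (-4 - 4*I*sqrt(3))**2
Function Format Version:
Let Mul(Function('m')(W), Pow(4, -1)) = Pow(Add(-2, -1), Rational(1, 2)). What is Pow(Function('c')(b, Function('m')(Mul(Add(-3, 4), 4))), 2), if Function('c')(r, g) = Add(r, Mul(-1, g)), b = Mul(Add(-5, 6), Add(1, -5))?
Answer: Add(-32, Mul(32, I, Pow(3, Rational(1, 2)))) ≈ Add(-32.000, Mul(55.426, I))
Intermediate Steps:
Function('m')(W) = Mul(4, I, Pow(3, Rational(1, 2))) (Function('m')(W) = Mul(4, Pow(Add(-2, -1), Rational(1, 2))) = Mul(4, Pow(-3, Rational(1, 2))) = Mul(4, Mul(I, Pow(3, Rational(1, 2)))) = Mul(4, I, Pow(3, Rational(1, 2))))
b = -4 (b = Mul(1, -4) = -4)
Pow(Function('c')(b, Function('m')(Mul(Add(-3, 4), 4))), 2) = Pow(Add(-4, Mul(-1, Mul(4, I, Pow(3, Rational(1, 2))))), 2) = Pow(Add(-4, Mul(-4, I, Pow(3, Rational(1, 2)))), 2)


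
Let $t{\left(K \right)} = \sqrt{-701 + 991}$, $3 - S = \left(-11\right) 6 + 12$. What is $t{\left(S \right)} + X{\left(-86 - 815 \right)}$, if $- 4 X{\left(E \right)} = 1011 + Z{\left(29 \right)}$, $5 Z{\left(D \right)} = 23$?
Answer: $- \frac{2539}{10} + \sqrt{290} \approx -236.87$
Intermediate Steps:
$Z{\left(D \right)} = \frac{23}{5}$ ($Z{\left(D \right)} = \frac{1}{5} \cdot 23 = \frac{23}{5}$)
$X{\left(E \right)} = - \frac{2539}{10}$ ($X{\left(E \right)} = - \frac{1011 + \frac{23}{5}}{4} = \left(- \frac{1}{4}\right) \frac{5078}{5} = - \frac{2539}{10}$)
$S = 57$ ($S = 3 - \left(\left(-11\right) 6 + 12\right) = 3 - \left(-66 + 12\right) = 3 - -54 = 3 + 54 = 57$)
$t{\left(K \right)} = \sqrt{290}$
$t{\left(S \right)} + X{\left(-86 - 815 \right)} = \sqrt{290} - \frac{2539}{10} = - \frac{2539}{10} + \sqrt{290}$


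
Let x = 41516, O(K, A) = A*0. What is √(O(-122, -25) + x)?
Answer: 2*√10379 ≈ 203.75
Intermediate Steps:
O(K, A) = 0
√(O(-122, -25) + x) = √(0 + 41516) = √41516 = 2*√10379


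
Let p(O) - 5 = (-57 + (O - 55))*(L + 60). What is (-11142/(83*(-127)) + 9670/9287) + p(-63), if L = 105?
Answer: -2826002081066/97894267 ≈ -28868.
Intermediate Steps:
p(O) = -18475 + 165*O (p(O) = 5 + (-57 + (O - 55))*(105 + 60) = 5 + (-57 + (-55 + O))*165 = 5 + (-112 + O)*165 = 5 + (-18480 + 165*O) = -18475 + 165*O)
(-11142/(83*(-127)) + 9670/9287) + p(-63) = (-11142/(83*(-127)) + 9670/9287) + (-18475 + 165*(-63)) = (-11142/(-10541) + 9670*(1/9287)) + (-18475 - 10395) = (-11142*(-1/10541) + 9670/9287) - 28870 = (11142/10541 + 9670/9287) - 28870 = 205407224/97894267 - 28870 = -2826002081066/97894267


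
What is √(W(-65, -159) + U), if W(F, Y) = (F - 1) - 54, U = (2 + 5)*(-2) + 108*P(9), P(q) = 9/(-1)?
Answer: I*√1106 ≈ 33.257*I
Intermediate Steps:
P(q) = -9 (P(q) = 9*(-1) = -9)
U = -986 (U = (2 + 5)*(-2) + 108*(-9) = 7*(-2) - 972 = -14 - 972 = -986)
W(F, Y) = -55 + F (W(F, Y) = (-1 + F) - 54 = -55 + F)
√(W(-65, -159) + U) = √((-55 - 65) - 986) = √(-120 - 986) = √(-1106) = I*√1106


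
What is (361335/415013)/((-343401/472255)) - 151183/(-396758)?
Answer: -809784277099003/992005529908622 ≈ -0.81631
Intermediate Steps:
(361335/415013)/((-343401/472255)) - 151183/(-396758) = (361335*(1/415013))/((-343401*1/472255)) - 151183*(-1/396758) = 361335/(415013*(-343401/472255)) + 7957/20882 = (361335/415013)*(-472255/343401) + 7957/20882 = -56880753475/47505293071 + 7957/20882 = -809784277099003/992005529908622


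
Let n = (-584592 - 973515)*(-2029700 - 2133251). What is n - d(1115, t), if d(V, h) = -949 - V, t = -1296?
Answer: 6486323095821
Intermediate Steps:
n = 6486323093757 (n = -1558107*(-4162951) = 6486323093757)
n - d(1115, t) = 6486323093757 - (-949 - 1*1115) = 6486323093757 - (-949 - 1115) = 6486323093757 - 1*(-2064) = 6486323093757 + 2064 = 6486323095821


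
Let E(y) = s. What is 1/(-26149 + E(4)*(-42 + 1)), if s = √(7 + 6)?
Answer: -26149/683748348 + 41*√13/683748348 ≈ -3.8027e-5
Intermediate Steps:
s = √13 ≈ 3.6056
E(y) = √13
1/(-26149 + E(4)*(-42 + 1)) = 1/(-26149 + √13*(-42 + 1)) = 1/(-26149 + √13*(-41)) = 1/(-26149 - 41*√13)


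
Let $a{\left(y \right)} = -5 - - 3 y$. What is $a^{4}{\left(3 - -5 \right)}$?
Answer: $130321$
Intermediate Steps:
$a{\left(y \right)} = -5 + 3 y$
$a^{4}{\left(3 - -5 \right)} = \left(-5 + 3 \left(3 - -5\right)\right)^{4} = \left(-5 + 3 \left(3 + 5\right)\right)^{4} = \left(-5 + 3 \cdot 8\right)^{4} = \left(-5 + 24\right)^{4} = 19^{4} = 130321$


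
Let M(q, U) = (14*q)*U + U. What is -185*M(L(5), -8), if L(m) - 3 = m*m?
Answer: 581640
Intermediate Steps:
L(m) = 3 + m**2 (L(m) = 3 + m*m = 3 + m**2)
M(q, U) = U + 14*U*q (M(q, U) = 14*U*q + U = U + 14*U*q)
-185*M(L(5), -8) = -(-1480)*(1 + 14*(3 + 5**2)) = -(-1480)*(1 + 14*(3 + 25)) = -(-1480)*(1 + 14*28) = -(-1480)*(1 + 392) = -(-1480)*393 = -185*(-3144) = 581640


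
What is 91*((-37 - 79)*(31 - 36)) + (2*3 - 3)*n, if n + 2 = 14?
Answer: 52816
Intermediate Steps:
n = 12 (n = -2 + 14 = 12)
91*((-37 - 79)*(31 - 36)) + (2*3 - 3)*n = 91*((-37 - 79)*(31 - 36)) + (2*3 - 3)*12 = 91*(-116*(-5)) + (6 - 3)*12 = 91*580 + 3*12 = 52780 + 36 = 52816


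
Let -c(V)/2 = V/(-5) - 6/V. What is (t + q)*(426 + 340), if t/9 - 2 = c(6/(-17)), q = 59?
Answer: -14992918/85 ≈ -1.7639e+5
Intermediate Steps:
c(V) = 12/V + 2*V/5 (c(V) = -2*(V/(-5) - 6/V) = -2*(V*(-⅕) - 6/V) = -2*(-V/5 - 6/V) = -2*(-6/V - V/5) = 12/V + 2*V/5)
t = -24588/85 (t = 18 + 9*(12/((6/(-17))) + 2*(6/(-17))/5) = 18 + 9*(12/((6*(-1/17))) + 2*(6*(-1/17))/5) = 18 + 9*(12/(-6/17) + (⅖)*(-6/17)) = 18 + 9*(12*(-17/6) - 12/85) = 18 + 9*(-34 - 12/85) = 18 + 9*(-2902/85) = 18 - 26118/85 = -24588/85 ≈ -289.27)
(t + q)*(426 + 340) = (-24588/85 + 59)*(426 + 340) = -19573/85*766 = -14992918/85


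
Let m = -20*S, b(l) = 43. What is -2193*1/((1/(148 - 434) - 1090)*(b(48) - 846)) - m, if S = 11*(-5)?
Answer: -25032859318/22757093 ≈ -1100.0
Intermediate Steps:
S = -55
m = 1100 (m = -20*(-55) = 1100)
-2193*1/((1/(148 - 434) - 1090)*(b(48) - 846)) - m = -2193*1/((43 - 846)*(1/(148 - 434) - 1090)) - 1*1100 = -2193*(-1/(803*(1/(-286) - 1090))) - 1100 = -2193*(-1/(803*(-1/286 - 1090))) - 1100 = -2193/((-803*(-311741/286))) - 1100 = -2193/22757093/26 - 1100 = -2193*26/22757093 - 1100 = -57018/22757093 - 1100 = -25032859318/22757093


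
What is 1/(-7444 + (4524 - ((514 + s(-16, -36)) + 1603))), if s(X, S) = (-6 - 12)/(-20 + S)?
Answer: -28/141045 ≈ -0.00019852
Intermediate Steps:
s(X, S) = -18/(-20 + S)
1/(-7444 + (4524 - ((514 + s(-16, -36)) + 1603))) = 1/(-7444 + (4524 - ((514 - 18/(-20 - 36)) + 1603))) = 1/(-7444 + (4524 - ((514 - 18/(-56)) + 1603))) = 1/(-7444 + (4524 - ((514 - 18*(-1/56)) + 1603))) = 1/(-7444 + (4524 - ((514 + 9/28) + 1603))) = 1/(-7444 + (4524 - (14401/28 + 1603))) = 1/(-7444 + (4524 - 1*59285/28)) = 1/(-7444 + (4524 - 59285/28)) = 1/(-7444 + 67387/28) = 1/(-141045/28) = -28/141045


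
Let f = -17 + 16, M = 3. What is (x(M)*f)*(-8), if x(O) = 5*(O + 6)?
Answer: 360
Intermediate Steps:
f = -1
x(O) = 30 + 5*O (x(O) = 5*(6 + O) = 30 + 5*O)
(x(M)*f)*(-8) = ((30 + 5*3)*(-1))*(-8) = ((30 + 15)*(-1))*(-8) = (45*(-1))*(-8) = -45*(-8) = 360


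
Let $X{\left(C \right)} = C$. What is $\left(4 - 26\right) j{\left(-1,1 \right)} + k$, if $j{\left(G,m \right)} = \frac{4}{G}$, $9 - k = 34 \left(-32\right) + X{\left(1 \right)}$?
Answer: $1184$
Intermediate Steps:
$k = 1096$ ($k = 9 - \left(34 \left(-32\right) + 1\right) = 9 - \left(-1088 + 1\right) = 9 - -1087 = 9 + 1087 = 1096$)
$\left(4 - 26\right) j{\left(-1,1 \right)} + k = \left(4 - 26\right) \frac{4}{-1} + 1096 = - 22 \cdot 4 \left(-1\right) + 1096 = \left(-22\right) \left(-4\right) + 1096 = 88 + 1096 = 1184$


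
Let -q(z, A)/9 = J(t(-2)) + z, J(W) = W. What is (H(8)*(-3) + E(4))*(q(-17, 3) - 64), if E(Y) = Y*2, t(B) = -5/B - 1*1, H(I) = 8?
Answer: -1208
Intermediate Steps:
t(B) = -1 - 5/B (t(B) = -5/B - 1 = -1 - 5/B)
E(Y) = 2*Y
q(z, A) = -27/2 - 9*z (q(z, A) = -9*((-5 - 1*(-2))/(-2) + z) = -9*(-(-5 + 2)/2 + z) = -9*(-½*(-3) + z) = -9*(3/2 + z) = -27/2 - 9*z)
(H(8)*(-3) + E(4))*(q(-17, 3) - 64) = (8*(-3) + 2*4)*((-27/2 - 9*(-17)) - 64) = (-24 + 8)*((-27/2 + 153) - 64) = -16*(279/2 - 64) = -16*151/2 = -1208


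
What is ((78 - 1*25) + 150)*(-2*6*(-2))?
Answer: 4872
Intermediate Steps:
((78 - 1*25) + 150)*(-2*6*(-2)) = ((78 - 25) + 150)*(-12*(-2)) = (53 + 150)*24 = 203*24 = 4872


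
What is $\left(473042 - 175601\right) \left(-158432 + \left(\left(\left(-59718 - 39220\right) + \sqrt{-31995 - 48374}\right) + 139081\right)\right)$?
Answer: $-35183998449 + 297441 i \sqrt{80369} \approx -3.5184 \cdot 10^{10} + 8.4323 \cdot 10^{7} i$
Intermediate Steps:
$\left(473042 - 175601\right) \left(-158432 + \left(\left(\left(-59718 - 39220\right) + \sqrt{-31995 - 48374}\right) + 139081\right)\right) = 297441 \left(-158432 + \left(\left(-98938 + \sqrt{-80369}\right) + 139081\right)\right) = 297441 \left(-158432 + \left(\left(-98938 + i \sqrt{80369}\right) + 139081\right)\right) = 297441 \left(-158432 + \left(40143 + i \sqrt{80369}\right)\right) = 297441 \left(-118289 + i \sqrt{80369}\right) = -35183998449 + 297441 i \sqrt{80369}$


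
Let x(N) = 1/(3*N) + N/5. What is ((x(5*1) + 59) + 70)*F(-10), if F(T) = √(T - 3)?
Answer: 1951*I*√13/15 ≈ 468.96*I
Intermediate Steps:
x(N) = 1/(3*N) + N/5 (x(N) = 1/(3*N) + N*(⅕) = 1/(3*N) + N/5)
F(T) = √(-3 + T)
((x(5*1) + 59) + 70)*F(-10) = (((1/(3*((5*1))) + (5*1)/5) + 59) + 70)*√(-3 - 10) = ((((⅓)/5 + (⅕)*5) + 59) + 70)*√(-13) = ((((⅓)*(⅕) + 1) + 59) + 70)*(I*√13) = (((1/15 + 1) + 59) + 70)*(I*√13) = ((16/15 + 59) + 70)*(I*√13) = (901/15 + 70)*(I*√13) = 1951*(I*√13)/15 = 1951*I*√13/15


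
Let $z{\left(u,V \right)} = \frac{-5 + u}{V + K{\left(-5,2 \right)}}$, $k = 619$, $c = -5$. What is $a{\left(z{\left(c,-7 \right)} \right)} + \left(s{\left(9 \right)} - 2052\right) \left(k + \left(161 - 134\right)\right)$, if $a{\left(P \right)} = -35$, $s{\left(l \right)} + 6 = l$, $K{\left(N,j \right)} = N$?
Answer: $-1323689$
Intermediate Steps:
$s{\left(l \right)} = -6 + l$
$z{\left(u,V \right)} = \frac{-5 + u}{-5 + V}$ ($z{\left(u,V \right)} = \frac{-5 + u}{V - 5} = \frac{-5 + u}{-5 + V}$)
$a{\left(z{\left(c,-7 \right)} \right)} + \left(s{\left(9 \right)} - 2052\right) \left(k + \left(161 - 134\right)\right) = -35 + \left(\left(-6 + 9\right) - 2052\right) \left(619 + \left(161 - 134\right)\right) = -35 + \left(3 - 2052\right) \left(619 + 27\right) = -35 - 1323654 = -1323689$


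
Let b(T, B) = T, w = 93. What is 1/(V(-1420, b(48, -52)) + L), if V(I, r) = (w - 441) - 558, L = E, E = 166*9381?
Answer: 1/1556340 ≈ 6.4253e-7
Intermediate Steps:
E = 1557246
L = 1557246
V(I, r) = -906 (V(I, r) = (93 - 441) - 558 = -348 - 558 = -906)
1/(V(-1420, b(48, -52)) + L) = 1/(-906 + 1557246) = 1/1556340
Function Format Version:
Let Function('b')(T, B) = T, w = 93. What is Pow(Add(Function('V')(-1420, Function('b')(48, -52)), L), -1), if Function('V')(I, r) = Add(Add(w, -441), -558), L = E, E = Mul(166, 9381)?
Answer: Rational(1, 1556340) ≈ 6.4253e-7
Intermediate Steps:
E = 1557246
L = 1557246
Function('V')(I, r) = -906 (Function('V')(I, r) = Add(Add(93, -441), -558) = Add(-348, -558) = -906)
Pow(Add(Function('V')(-1420, Function('b')(48, -52)), L), -1) = Pow(Add(-906, 1557246), -1) = Pow(1556340, -1) = Rational(1, 1556340)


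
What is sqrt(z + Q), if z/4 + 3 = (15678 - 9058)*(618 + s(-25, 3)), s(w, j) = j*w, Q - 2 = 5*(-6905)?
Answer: sqrt(14344105) ≈ 3787.4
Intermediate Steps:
Q = -34523 (Q = 2 + 5*(-6905) = 2 - 34525 = -34523)
z = 14378628 (z = -12 + 4*((15678 - 9058)*(618 + 3*(-25))) = -12 + 4*(6620*(618 - 75)) = -12 + 4*(6620*543) = -12 + 4*3594660 = -12 + 14378640 = 14378628)
sqrt(z + Q) = sqrt(14378628 - 34523) = sqrt(14344105)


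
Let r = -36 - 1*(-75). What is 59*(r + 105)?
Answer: 8496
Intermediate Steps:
r = 39 (r = -36 + 75 = 39)
59*(r + 105) = 59*(39 + 105) = 59*144 = 8496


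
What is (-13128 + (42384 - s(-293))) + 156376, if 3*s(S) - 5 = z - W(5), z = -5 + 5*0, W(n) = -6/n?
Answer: 928158/5 ≈ 1.8563e+5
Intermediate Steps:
z = -5 (z = -5 + 0 = -5)
s(S) = 2/5 (s(S) = 5/3 + (-5 - (-6)/5)/3 = 5/3 + (-5 - 1*(-6/5))/3 = 5/3 + (-5 + 6/5)/3 = 5/3 + (1/3)*(-19/5) = 5/3 - 19/15 = 2/5)
(-13128 + (42384 - s(-293))) + 156376 = (-13128 + (42384 - 1*2/5)) + 156376 = (-13128 + (42384 - 2/5)) + 156376 = (-13128 + 211918/5) + 156376 = 146278/5 + 156376 = 928158/5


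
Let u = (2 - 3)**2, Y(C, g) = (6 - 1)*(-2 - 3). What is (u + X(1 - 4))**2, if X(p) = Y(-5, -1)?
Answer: 576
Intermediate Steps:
Y(C, g) = -25 (Y(C, g) = 5*(-5) = -25)
X(p) = -25
u = 1 (u = (-1)**2 = 1)
(u + X(1 - 4))**2 = (1 - 25)**2 = (-24)**2 = 576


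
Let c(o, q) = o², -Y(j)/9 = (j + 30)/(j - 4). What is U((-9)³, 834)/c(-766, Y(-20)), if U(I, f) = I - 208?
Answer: -937/586756 ≈ -0.0015969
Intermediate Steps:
Y(j) = -9*(30 + j)/(-4 + j) (Y(j) = -9*(j + 30)/(j - 4) = -9*(30 + j)/(-4 + j))
U(I, f) = -208 + I
U((-9)³, 834)/c(-766, Y(-20)) = (-208 + (-9)³)/((-766)²) = (-208 - 729)/586756 = -937*1/586756 = -937/586756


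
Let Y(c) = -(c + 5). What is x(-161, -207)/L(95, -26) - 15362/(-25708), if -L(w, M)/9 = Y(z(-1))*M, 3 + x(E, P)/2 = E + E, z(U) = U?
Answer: 298933/231372 ≈ 1.2920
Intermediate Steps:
Y(c) = -5 - c (Y(c) = -(5 + c) = -5 - c)
x(E, P) = -6 + 4*E (x(E, P) = -6 + 2*(E + E) = -6 + 2*(2*E) = -6 + 4*E)
L(w, M) = 36*M (L(w, M) = -9*(-5 - 1*(-1))*M = -9*(-5 + 1)*M = -(-36)*M = 36*M)
x(-161, -207)/L(95, -26) - 15362/(-25708) = (-6 + 4*(-161))/((36*(-26))) - 15362/(-25708) = (-6 - 644)/(-936) - 15362*(-1/25708) = -650*(-1/936) + 7681/12854 = 25/36 + 7681/12854 = 298933/231372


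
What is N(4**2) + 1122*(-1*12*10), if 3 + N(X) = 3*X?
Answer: -134595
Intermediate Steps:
N(X) = -3 + 3*X
N(4**2) + 1122*(-1*12*10) = (-3 + 3*4**2) + 1122*(-1*12*10) = (-3 + 3*16) + 1122*(-12*10) = (-3 + 48) + 1122*(-120) = 45 - 134640 = -134595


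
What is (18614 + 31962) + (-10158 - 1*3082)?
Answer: 37336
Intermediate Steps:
(18614 + 31962) + (-10158 - 1*3082) = 50576 + (-10158 - 3082) = 50576 - 13240 = 37336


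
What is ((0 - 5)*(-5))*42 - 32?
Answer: 1018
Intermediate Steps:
((0 - 5)*(-5))*42 - 32 = -5*(-5)*42 - 32 = 25*42 - 32 = 1050 - 32 = 1018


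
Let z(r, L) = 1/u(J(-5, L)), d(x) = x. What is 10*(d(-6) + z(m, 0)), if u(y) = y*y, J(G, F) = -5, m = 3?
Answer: -298/5 ≈ -59.600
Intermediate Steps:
u(y) = y²
z(r, L) = 1/25 (z(r, L) = 1/((-5)²) = 1/25)
10*(d(-6) + z(m, 0)) = 10*(-6 + 1/25) = 10*(-149/25) = -298/5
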